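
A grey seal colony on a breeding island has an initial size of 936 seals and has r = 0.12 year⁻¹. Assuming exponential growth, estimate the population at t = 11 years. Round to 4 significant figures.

3504 seals

N(t) = N₀·e^(rt) = 936 × e^(0.12×11) = 936 × e^1.32.
e^1.32 ≈ 3.7434, so N ≈ 936 × 3.7434 = 3503.84.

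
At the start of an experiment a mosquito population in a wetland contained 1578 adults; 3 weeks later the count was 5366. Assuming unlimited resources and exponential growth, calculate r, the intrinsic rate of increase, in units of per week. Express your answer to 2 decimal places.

From N(t) = N₀·e^(rt): e^(r·3) = 5366/1578 = 3.4005.
r·3 = ln(3.4005) = 1.2239, so r = 1.2239/3 = 0.40797.

0.41 per week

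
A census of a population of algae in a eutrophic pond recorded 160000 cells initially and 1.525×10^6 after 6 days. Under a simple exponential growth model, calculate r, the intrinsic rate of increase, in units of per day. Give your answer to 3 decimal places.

From N(t) = N₀·e^(rt): e^(r·6) = 1.525×10^6/160000 = 9.5312.
r·6 = ln(9.5312) = 2.2546, so r = 2.2546/6 = 0.37576.

0.376 per day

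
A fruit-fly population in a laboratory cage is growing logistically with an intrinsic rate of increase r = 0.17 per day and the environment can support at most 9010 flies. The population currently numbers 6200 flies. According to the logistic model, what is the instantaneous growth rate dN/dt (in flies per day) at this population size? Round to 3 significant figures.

dN/dt = rN(1 − N/K) = 0.17 × 6200 × (1 − 6200/9010).
1 − 6200/9010 = 0.31188; dN/dt = 0.17 × 6200 × 0.31188 = 328.72.

329 flies per day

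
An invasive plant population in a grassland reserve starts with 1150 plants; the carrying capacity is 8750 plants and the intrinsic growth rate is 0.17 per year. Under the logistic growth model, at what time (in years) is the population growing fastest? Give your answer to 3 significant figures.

11.1 years

Logistic growth is fastest at N = K/2 = 4375.
A = (K − N₀)/N₀ = 6.6087. Set K/(1 + A·e^(−rt)) = K/2 → A·e^(−rt) = 1.
e^(−0.17t) = 1/6.6087 = 0.151316, so t = ln(6.6087)/0.17 = 1.8884/0.17 = 11.108.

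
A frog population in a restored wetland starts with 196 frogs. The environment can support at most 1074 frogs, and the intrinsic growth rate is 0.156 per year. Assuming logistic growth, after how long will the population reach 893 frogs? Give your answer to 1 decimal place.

A = (K − N₀)/N₀ = (1074 − 196)/196 = 4.4796.
Solve 1074/(1 + 4.4796·e^(−0.156t)) = 893: 1 + 4.4796·e^(−0.156t) = 1.2027, so e^(−0.156t) = 0.0452469.
−0.156·t = ln(0.0452469) = -3.0956, so t = 3.0956/0.156 = 19.844.

19.8 years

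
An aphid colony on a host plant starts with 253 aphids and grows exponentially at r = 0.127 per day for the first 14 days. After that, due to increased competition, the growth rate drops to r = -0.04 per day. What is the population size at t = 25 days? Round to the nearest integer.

964 aphids

Phase 1: N(14) = 253·e^(0.127×14) = 253·e^1.778 = 1497.26.
Phase 2 runs for 25 − 14 = 11 days at r = -0.04.
N(25) = 1497.26·e^(-0.04×11) = 1497.26·e^-0.44 = 964.288.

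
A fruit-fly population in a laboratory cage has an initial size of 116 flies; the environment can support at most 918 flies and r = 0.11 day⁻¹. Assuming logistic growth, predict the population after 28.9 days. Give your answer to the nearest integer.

713 flies

A = (K − N₀)/N₀ = (918 − 116)/116 = 6.9138.
N(t) = K/(1 + A·e^(−rt)) = 918/(1 + 6.9138×e^(−0.11×28.9)).
e^(−3.179) = 0.041627; denominator = 1 + 6.9138×0.041627 = 1.2878.
N = 918/1.2878 = 712.842.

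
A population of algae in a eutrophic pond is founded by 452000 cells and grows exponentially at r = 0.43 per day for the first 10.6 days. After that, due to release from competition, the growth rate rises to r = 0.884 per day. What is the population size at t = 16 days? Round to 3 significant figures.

Phase 1: N(10.6) = 452000·e^(0.43×10.6) = 452000·e^4.558 = 4.311741×10^7.
Phase 2 runs for 16 − 10.6 = 5.4 days at r = 0.884.
N(16) = 4.311741×10^7·e^(0.884×5.4) = 4.311741×10^7·e^4.774 = 5.102709×10^9.

5100000000 cells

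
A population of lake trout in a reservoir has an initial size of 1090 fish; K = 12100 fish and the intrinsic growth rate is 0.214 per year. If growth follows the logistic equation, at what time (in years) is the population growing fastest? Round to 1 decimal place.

Logistic growth is fastest at N = K/2 = 6050.
A = (K − N₀)/N₀ = 10.101. Set K/(1 + A·e^(−rt)) = K/2 → A·e^(−rt) = 1.
e^(−0.214t) = 1/10.101 = 0.0990009, so t = ln(10.101)/0.214 = 2.3126/0.214 = 10.807.

10.8 years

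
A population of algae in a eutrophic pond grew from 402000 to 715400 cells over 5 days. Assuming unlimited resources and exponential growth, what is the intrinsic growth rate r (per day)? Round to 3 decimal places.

0.115 per day

From N(t) = N₀·e^(rt): e^(r·5) = 715400/402000 = 1.7796.
r·5 = ln(1.7796) = 0.57639, so r = 0.57639/5 = 0.11528.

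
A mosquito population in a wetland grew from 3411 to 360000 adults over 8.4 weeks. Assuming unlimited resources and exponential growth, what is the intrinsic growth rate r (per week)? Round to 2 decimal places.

0.55 per week

From N(t) = N₀·e^(rt): e^(r·8.4) = 360000/3411 = 105.54.
r·8.4 = ln(105.54) = 4.6591, so r = 4.6591/8.4 = 0.55465.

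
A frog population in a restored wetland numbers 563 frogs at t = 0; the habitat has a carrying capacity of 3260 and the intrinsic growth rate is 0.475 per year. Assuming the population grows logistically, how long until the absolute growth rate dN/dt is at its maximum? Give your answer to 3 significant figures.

3.30 years

Logistic growth is fastest at N = K/2 = 1630.
A = (K − N₀)/N₀ = 4.7904. Set K/(1 + A·e^(−rt)) = K/2 → A·e^(−rt) = 1.
e^(−0.475t) = 1/4.7904 = 0.20875, so t = ln(4.7904)/0.475 = 1.5666/0.475 = 3.2981.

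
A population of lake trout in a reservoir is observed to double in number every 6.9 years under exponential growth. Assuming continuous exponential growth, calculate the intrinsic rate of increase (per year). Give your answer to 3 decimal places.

r = ln(2)/t_d = 0.6931/6.9 = 0.10046.

0.100 per year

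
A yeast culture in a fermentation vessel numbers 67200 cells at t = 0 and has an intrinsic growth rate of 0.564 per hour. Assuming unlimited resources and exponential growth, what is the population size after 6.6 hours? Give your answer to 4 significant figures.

2780000 cells

N(t) = N₀·e^(rt) = 67200 × e^(0.564×6.6) = 67200 × e^3.722.
e^3.722 ≈ 41.364, so N ≈ 67200 × 41.364 = 2.77963×10^6.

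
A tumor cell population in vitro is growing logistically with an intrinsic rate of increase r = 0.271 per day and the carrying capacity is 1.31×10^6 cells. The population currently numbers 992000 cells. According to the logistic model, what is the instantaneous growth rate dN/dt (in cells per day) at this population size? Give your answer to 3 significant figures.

65300 cells per day

dN/dt = rN(1 − N/K) = 0.271 × 992000 × (1 − 992000/1.31×10^6).
1 − 992000/1.31×10^6 = 0.24275; dN/dt = 0.271 × 992000 × 0.24275 = 65258.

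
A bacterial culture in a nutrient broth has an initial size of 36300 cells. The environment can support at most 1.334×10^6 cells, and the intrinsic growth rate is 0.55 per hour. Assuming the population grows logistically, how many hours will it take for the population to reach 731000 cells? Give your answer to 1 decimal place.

6.9 hours

A = (K − N₀)/N₀ = (1.334×10^6 − 36300)/36300 = 35.749.
Solve 1.334×10^6/(1 + 35.749·e^(−0.55t)) = 731000: 1 + 35.749·e^(−0.55t) = 1.8249, so e^(−0.55t) = 0.0230745.
−0.55·t = ln(0.0230745) = -3.769, so t = 3.769/0.55 = 6.8528.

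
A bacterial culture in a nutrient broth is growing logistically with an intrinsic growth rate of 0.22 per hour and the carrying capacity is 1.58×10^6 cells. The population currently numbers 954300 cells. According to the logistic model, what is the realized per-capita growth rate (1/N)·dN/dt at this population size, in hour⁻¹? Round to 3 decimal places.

(1/N)·dN/dt = r(1 − N/K) = 0.22 × (1 − 954300/1.58×10^6).
= 0.22 × 0.39601 = 0.087123.

0.087 per hour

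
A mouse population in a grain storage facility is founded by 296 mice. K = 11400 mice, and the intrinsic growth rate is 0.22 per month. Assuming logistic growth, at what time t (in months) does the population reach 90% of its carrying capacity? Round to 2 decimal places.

A = (K − N₀)/N₀ = (11400 − 296)/296 = 37.514.
Solve 11400/(1 + 37.514·e^(−0.22t)) = 10260: 1 + 37.514·e^(−0.22t) = 1.1111, so e^(−0.22t) = 0.0029619.
−0.22·t = ln(0.0029619) = -5.8219, so t = 5.8219/0.22 = 26.463.

26.46 months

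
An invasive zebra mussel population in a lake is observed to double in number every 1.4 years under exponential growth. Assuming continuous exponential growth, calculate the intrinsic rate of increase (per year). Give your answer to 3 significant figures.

0.495 per year

r = ln(2)/t_d = 0.6931/1.4 = 0.49511.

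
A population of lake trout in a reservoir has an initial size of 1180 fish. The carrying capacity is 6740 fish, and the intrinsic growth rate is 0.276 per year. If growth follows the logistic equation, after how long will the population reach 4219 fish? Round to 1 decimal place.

A = (K − N₀)/N₀ = (6740 − 1180)/1180 = 4.7119.
Solve 6740/(1 + 4.7119·e^(−0.276t)) = 4219: 1 + 4.7119·e^(−0.276t) = 1.5975, so e^(−0.276t) = 0.126815.
−0.276·t = ln(0.126815) = -2.065, so t = 2.065/0.276 = 7.482.

7.5 years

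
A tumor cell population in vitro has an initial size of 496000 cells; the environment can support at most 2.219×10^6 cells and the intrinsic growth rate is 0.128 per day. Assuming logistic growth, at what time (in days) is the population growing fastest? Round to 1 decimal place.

9.7 days

Logistic growth is fastest at N = K/2 = 1.1095×10^6.
A = (K − N₀)/N₀ = 3.4738. Set K/(1 + A·e^(−rt)) = K/2 → A·e^(−rt) = 1.
e^(−0.128t) = 1/3.4738 = 0.28787, so t = ln(3.4738)/0.128 = 1.2452/0.128 = 9.7285.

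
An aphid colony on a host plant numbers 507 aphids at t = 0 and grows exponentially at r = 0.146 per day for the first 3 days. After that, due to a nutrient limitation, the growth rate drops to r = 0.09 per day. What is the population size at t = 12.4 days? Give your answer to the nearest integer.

1831 aphids

Phase 1: N(3) = 507·e^(0.146×3) = 507·e^0.438 = 785.65.
Phase 2 runs for 12.4 − 3 = 9.4 days at r = 0.09.
N(12.4) = 785.65·e^(0.09×9.4) = 785.65·e^0.846 = 1830.8.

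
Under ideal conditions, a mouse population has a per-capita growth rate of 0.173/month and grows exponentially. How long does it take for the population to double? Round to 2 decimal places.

Doubling time t_d = ln(2)/r = 0.6931/0.173 = 4.0066.

4.01 months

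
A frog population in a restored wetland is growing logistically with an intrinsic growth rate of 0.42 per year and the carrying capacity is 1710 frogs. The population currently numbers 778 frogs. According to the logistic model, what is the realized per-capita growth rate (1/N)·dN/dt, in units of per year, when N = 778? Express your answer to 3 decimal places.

(1/N)·dN/dt = r(1 − N/K) = 0.42 × (1 − 778/1710).
= 0.42 × 0.54503 = 0.22891.

0.229 per year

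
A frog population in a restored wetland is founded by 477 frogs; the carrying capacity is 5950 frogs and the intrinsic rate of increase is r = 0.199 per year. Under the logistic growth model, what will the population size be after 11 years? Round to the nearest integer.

2603 frogs

A = (K − N₀)/N₀ = (5950 − 477)/477 = 11.474.
N(t) = K/(1 + A·e^(−rt)) = 5950/(1 + 11.474×e^(−0.199×11)).
e^(−2.189) = 0.11203; denominator = 1 + 11.474×0.11203 = 2.2854.
N = 5950/2.2854 = 2603.49.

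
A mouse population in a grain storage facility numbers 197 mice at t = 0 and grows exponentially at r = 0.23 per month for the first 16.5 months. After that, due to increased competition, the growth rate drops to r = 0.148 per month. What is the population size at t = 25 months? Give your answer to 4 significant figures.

30830 mice

Phase 1: N(16.5) = 197·e^(0.23×16.5) = 197·e^3.795 = 8762.21.
Phase 2 runs for 25 − 16.5 = 8.5 months at r = 0.148.
N(25) = 8762.21·e^(0.148×8.5) = 8762.21·e^1.258 = 30828.8.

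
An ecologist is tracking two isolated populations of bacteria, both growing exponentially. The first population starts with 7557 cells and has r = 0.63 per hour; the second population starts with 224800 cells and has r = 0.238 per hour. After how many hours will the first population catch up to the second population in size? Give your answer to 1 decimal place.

Set 7557·e^(0.63t) = 224800·e^(0.238t).
e^((0.63 − 0.238)t) = 224800/7557 → e^(0.392·t) = 29.747.
0.392·t = ln(29.747) = 3.3927, so t = 3.3927/0.392 = 8.6549.

8.7 hours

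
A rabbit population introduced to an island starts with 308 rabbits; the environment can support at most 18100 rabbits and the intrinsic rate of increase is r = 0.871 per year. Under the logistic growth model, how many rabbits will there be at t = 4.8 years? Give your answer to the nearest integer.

A = (K − N₀)/N₀ = (18100 − 308)/308 = 57.766.
N(t) = K/(1 + A·e^(−rt)) = 18100/(1 + 57.766×e^(−0.871×4.8)).
e^(−4.181) = 0.015286; denominator = 1 + 57.766×0.015286 = 1.883.
N = 18100/1.883 = 9612.17.

9612 rabbits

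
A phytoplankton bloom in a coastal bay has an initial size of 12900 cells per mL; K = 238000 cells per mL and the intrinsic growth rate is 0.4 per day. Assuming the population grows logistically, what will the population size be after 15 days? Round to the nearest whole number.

A = (K − N₀)/N₀ = (238000 − 12900)/12900 = 17.45.
N(t) = K/(1 + A·e^(−rt)) = 238000/(1 + 17.45×e^(−0.4×15)).
e^(−6) = 0.0024788; denominator = 1 + 17.45×0.0024788 = 1.0433.
N = 238000/1.0433 = 228133.

228133 cells per mL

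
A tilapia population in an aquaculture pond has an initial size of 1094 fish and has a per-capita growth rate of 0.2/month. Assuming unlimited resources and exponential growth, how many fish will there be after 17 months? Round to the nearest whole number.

N(t) = N₀·e^(rt) = 1094 × e^(0.2×17) = 1094 × e^3.4.
e^3.4 ≈ 29.964, so N ≈ 1094 × 29.964 = 32780.7.

32781 fish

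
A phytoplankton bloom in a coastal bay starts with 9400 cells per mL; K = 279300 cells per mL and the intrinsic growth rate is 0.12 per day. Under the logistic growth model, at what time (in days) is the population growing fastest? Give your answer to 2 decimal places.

27.98 days

Logistic growth is fastest at N = K/2 = 139650.
A = (K − N₀)/N₀ = 28.713. Set K/(1 + A·e^(−rt)) = K/2 → A·e^(−rt) = 1.
e^(−0.12t) = 1/28.713 = 0.0348277, so t = ln(28.713)/0.12 = 3.3573/0.12 = 27.978.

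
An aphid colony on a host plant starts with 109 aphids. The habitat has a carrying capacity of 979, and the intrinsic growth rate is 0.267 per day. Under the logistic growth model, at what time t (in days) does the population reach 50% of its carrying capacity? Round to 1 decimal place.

7.8 days

A = (K − N₀)/N₀ = (979 − 109)/109 = 7.9817.
Solve 979/(1 + 7.9817·e^(−0.267t)) = 489.5: 1 + 7.9817·e^(−0.267t) = 2, so e^(−0.267t) = 0.125287.
−0.267·t = ln(0.125287) = -2.0771, so t = 2.0771/0.267 = 7.7796.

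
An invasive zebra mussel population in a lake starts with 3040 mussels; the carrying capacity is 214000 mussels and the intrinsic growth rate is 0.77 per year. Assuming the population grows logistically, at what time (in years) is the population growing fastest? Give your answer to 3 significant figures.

5.51 years

Logistic growth is fastest at N = K/2 = 107000.
A = (K − N₀)/N₀ = 69.395. Set K/(1 + A·e^(−rt)) = K/2 → A·e^(−rt) = 1.
e^(−0.77t) = 1/69.395 = 0.0144103, so t = ln(69.395)/0.77 = 4.2398/0.77 = 5.5062.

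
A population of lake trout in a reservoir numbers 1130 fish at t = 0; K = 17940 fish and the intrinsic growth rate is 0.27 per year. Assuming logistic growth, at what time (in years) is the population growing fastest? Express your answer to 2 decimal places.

10.00 years

Logistic growth is fastest at N = K/2 = 8970.
A = (K − N₀)/N₀ = 14.876. Set K/(1 + A·e^(−rt)) = K/2 → A·e^(−rt) = 1.
e^(−0.27t) = 1/14.876 = 0.0672219, so t = ln(14.876)/0.27 = 2.6998/0.27 = 9.9991.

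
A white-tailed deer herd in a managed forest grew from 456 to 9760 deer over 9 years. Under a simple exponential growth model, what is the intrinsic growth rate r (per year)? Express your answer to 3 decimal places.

From N(t) = N₀·e^(rt): e^(r·9) = 9760/456 = 21.404.
r·9 = ln(21.404) = 3.0636, so r = 3.0636/9 = 0.34039.

0.340 per year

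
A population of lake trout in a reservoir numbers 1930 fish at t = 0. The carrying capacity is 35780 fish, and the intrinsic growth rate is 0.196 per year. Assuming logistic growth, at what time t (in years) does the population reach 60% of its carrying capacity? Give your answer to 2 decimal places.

16.68 years

A = (K − N₀)/N₀ = (35780 − 1930)/1930 = 17.539.
Solve 35780/(1 + 17.539·e^(−0.196t)) = 21468: 1 + 17.539·e^(−0.196t) = 1.6667, so e^(−0.196t) = 0.0380108.
−0.196·t = ln(0.0380108) = -3.2699, so t = 3.2699/0.196 = 16.683.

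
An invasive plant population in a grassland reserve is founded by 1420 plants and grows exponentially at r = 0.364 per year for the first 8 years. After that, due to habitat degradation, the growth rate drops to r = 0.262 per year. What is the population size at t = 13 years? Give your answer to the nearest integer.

96801 plants

Phase 1: N(8) = 1420·e^(0.364×8) = 1420·e^2.912 = 26118.8.
Phase 2 runs for 13 − 8 = 5 years at r = 0.262.
N(13) = 26118.8·e^(0.262×5) = 26118.8·e^1.31 = 96801.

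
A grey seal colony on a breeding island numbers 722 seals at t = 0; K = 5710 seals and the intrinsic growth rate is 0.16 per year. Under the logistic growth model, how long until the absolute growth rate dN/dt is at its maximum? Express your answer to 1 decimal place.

Logistic growth is fastest at N = K/2 = 2855.
A = (K − N₀)/N₀ = 6.9086. Set K/(1 + A·e^(−rt)) = K/2 → A·e^(−rt) = 1.
e^(−0.16t) = 1/6.9086 = 0.144747, so t = ln(6.9086)/0.16 = 1.9328/0.16 = 12.08.

12.1 years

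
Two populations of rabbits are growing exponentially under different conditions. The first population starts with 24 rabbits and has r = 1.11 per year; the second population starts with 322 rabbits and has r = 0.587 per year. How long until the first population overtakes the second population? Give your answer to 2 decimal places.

Set 24·e^(1.11t) = 322·e^(0.587t).
e^((1.11 − 0.587)t) = 322/24 → e^(0.523·t) = 13.417.
0.523·t = ln(13.417) = 2.5965, so t = 2.5965/0.523 = 4.9646.

4.96 years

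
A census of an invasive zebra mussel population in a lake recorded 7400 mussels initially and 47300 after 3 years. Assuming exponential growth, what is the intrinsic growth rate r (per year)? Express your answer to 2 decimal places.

0.62 per year

From N(t) = N₀·e^(rt): e^(r·3) = 47300/7400 = 6.3919.
r·3 = ln(6.3919) = 1.855, so r = 1.855/3 = 0.61834.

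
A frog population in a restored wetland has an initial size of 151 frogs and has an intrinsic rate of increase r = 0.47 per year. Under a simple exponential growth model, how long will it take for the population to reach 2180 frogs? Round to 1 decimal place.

Set N₀·e^(rt) = 2180: e^(0.47·t) = 2180/151 = 14.437.
0.47·t = ln(14.437) = 2.6698, so t = 2.6698/0.47 = 5.6804.

5.7 years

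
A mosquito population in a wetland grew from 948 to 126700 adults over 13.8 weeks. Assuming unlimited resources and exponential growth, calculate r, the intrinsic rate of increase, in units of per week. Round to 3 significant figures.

0.355 per week

From N(t) = N₀·e^(rt): e^(r·13.8) = 126700/948 = 133.65.
r·13.8 = ln(133.65) = 4.8952, so r = 4.8952/13.8 = 0.35473.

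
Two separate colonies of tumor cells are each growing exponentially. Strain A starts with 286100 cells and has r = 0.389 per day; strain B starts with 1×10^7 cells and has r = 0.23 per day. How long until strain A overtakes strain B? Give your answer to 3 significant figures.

Set 286100·e^(0.389t) = 1×10^7·e^(0.23t).
e^((0.389 − 0.23)t) = 1×10^7/286100 → e^(0.159·t) = 34.953.
0.159·t = ln(34.953) = 3.554, so t = 3.554/0.159 = 22.352.

22.4 days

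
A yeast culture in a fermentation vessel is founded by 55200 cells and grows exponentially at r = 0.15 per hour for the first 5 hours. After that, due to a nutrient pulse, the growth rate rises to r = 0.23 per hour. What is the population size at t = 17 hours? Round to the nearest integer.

Phase 1: N(5) = 55200·e^(0.15×5) = 55200·e^0.75 = 116858.
Phase 2 runs for 17 − 5 = 12 hours at r = 0.23.
N(17) = 116858·e^(0.23×12) = 116858·e^2.76 = 1.846344×10^6.

1846344 cells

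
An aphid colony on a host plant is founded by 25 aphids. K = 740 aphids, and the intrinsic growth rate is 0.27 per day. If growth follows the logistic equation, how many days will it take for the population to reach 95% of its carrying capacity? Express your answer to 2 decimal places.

A = (K − N₀)/N₀ = (740 − 25)/25 = 28.6.
Solve 740/(1 + 28.6·e^(−0.27t)) = 703: 1 + 28.6·e^(−0.27t) = 1.0526, so e^(−0.27t) = 0.00184026.
−0.27·t = ln(0.00184026) = -6.2978, so t = 6.2978/0.27 = 23.325.

23.33 days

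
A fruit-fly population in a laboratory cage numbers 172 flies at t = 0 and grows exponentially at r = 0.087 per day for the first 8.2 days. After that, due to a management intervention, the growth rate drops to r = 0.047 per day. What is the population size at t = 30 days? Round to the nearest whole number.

Phase 1: N(8.2) = 172·e^(0.087×8.2) = 172·e^0.7134 = 351.038.
Phase 2 runs for 30 − 8.2 = 21.8 days at r = 0.047.
N(30) = 351.038·e^(0.047×21.8) = 351.038·e^1.025 = 977.985.

978 flies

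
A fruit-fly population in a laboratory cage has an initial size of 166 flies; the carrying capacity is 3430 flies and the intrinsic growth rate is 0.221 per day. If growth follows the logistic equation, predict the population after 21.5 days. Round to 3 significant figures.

A = (K − N₀)/N₀ = (3430 − 166)/166 = 19.663.
N(t) = K/(1 + A·e^(−rt)) = 3430/(1 + 19.663×e^(−0.221×21.5)).
e^(−4.752) = 0.0086387; denominator = 1 + 19.663×0.0086387 = 1.1699.
N = 3430/1.1699 = 2931.97.

2930 flies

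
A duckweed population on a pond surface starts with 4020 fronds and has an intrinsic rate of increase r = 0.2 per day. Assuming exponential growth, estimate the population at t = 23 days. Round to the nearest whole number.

N(t) = N₀·e^(rt) = 4020 × e^(0.2×23) = 4020 × e^4.6.
e^4.6 ≈ 99.484, so N ≈ 4020 × 99.484 = 399927.

399927 fronds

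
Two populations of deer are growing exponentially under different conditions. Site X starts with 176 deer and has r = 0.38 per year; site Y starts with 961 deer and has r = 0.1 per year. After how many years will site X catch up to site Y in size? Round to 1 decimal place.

Set 176·e^(0.38t) = 961·e^(0.1t).
e^((0.38 − 0.1)t) = 961/176 → e^(0.28·t) = 5.4602.
0.28·t = ln(5.4602) = 1.6975, so t = 1.6975/0.28 = 6.0625.

6.1 years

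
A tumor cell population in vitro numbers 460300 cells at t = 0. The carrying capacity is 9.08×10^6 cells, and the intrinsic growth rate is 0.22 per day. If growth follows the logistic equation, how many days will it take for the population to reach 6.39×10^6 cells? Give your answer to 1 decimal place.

17.3 days

A = (K − N₀)/N₀ = (9.08×10^6 − 460300)/460300 = 18.726.
Solve 9.08×10^6/(1 + 18.726·e^(−0.22t)) = 6.39×10^6: 1 + 18.726·e^(−0.22t) = 1.421, so e^(−0.22t) = 0.0224802.
−0.22·t = ln(0.0224802) = -3.7951, so t = 3.7951/0.22 = 17.251.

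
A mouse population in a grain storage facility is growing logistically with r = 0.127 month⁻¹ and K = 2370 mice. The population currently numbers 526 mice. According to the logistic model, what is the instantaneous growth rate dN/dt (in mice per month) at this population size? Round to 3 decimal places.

dN/dt = rN(1 − N/K) = 0.127 × 526 × (1 − 526/2370).
1 − 526/2370 = 0.77806; dN/dt = 0.127 × 526 × 0.77806 = 51.976.

51.976 mice per month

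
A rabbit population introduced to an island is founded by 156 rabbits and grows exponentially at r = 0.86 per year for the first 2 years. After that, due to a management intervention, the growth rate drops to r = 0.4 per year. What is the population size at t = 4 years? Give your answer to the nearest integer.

Phase 1: N(2) = 156·e^(0.86×2) = 156·e^1.72 = 871.186.
Phase 2 runs for 4 − 2 = 2 years at r = 0.4.
N(4) = 871.186·e^(0.4×2) = 871.186·e^0.8 = 1938.86.

1939 rabbits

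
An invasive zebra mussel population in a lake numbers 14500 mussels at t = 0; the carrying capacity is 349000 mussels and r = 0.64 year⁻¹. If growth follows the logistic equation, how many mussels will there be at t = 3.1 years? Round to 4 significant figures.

83640 mussels

A = (K − N₀)/N₀ = (349000 − 14500)/14500 = 23.069.
N(t) = K/(1 + A·e^(−rt)) = 349000/(1 + 23.069×e^(−0.64×3.1)).
e^(−1.984) = 0.13752; denominator = 1 + 23.069×0.13752 = 4.1724.
N = 349000/4.1724 = 83644.9.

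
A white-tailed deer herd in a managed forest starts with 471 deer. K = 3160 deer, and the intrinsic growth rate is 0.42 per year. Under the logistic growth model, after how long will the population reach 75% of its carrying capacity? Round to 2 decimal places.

6.76 years

A = (K − N₀)/N₀ = (3160 − 471)/471 = 5.7091.
Solve 3160/(1 + 5.7091·e^(−0.42t)) = 2370: 1 + 5.7091·e^(−0.42t) = 1.3333, so e^(−0.42t) = 0.058386.
−0.42·t = ln(0.058386) = -2.8407, so t = 2.8407/0.42 = 6.7635.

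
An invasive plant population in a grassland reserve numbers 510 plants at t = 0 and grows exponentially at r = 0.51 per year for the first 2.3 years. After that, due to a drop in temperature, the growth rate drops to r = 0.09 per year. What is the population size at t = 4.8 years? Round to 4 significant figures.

2064 plants

Phase 1: N(2.3) = 510·e^(0.51×2.3) = 510·e^1.173 = 1648.15.
Phase 2 runs for 4.8 − 2.3 = 2.5 years at r = 0.09.
N(4.8) = 1648.15·e^(0.09×2.5) = 1648.15·e^0.225 = 2064.02.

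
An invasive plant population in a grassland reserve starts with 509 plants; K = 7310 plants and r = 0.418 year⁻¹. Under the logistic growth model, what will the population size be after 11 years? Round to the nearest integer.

A = (K − N₀)/N₀ = (7310 − 509)/509 = 13.361.
N(t) = K/(1 + A·e^(−rt)) = 7310/(1 + 13.361×e^(−0.418×11)).
e^(−4.598) = 0.010072; denominator = 1 + 13.361×0.010072 = 1.1346.
N = 7310/1.1346 = 6442.93.

6443 plants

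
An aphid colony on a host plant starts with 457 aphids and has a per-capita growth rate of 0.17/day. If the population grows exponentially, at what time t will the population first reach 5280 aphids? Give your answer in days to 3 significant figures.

14.4 days

Set N₀·e^(rt) = 5280: e^(0.17·t) = 5280/457 = 11.554.
0.17·t = ln(11.554) = 2.447, so t = 2.447/0.17 = 14.394.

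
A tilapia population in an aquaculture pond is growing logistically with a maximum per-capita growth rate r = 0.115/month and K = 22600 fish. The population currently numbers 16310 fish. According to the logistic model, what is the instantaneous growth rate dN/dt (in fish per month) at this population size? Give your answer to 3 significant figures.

522 fish per month

dN/dt = rN(1 − N/K) = 0.115 × 16310 × (1 − 16310/22600).
1 − 16310/22600 = 0.27832; dN/dt = 0.115 × 16310 × 0.27832 = 522.03.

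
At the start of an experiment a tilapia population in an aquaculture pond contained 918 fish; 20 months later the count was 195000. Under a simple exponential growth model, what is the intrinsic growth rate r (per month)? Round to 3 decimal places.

0.268 per month

From N(t) = N₀·e^(rt): e^(r·20) = 195000/918 = 212.42.
r·20 = ln(212.42) = 5.3586, so r = 5.3586/20 = 0.26793.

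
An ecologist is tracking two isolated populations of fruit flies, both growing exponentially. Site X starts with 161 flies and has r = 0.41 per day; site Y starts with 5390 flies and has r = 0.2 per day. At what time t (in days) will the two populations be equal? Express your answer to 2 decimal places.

16.72 days

Set 161·e^(0.41t) = 5390·e^(0.2t).
e^((0.41 − 0.2)t) = 5390/161 → e^(0.21·t) = 33.478.
0.21·t = ln(33.478) = 3.5109, so t = 3.5109/0.21 = 16.719.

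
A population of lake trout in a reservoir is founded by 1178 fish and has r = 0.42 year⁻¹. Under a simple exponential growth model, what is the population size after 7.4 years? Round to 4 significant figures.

26360 fish

N(t) = N₀·e^(rt) = 1178 × e^(0.42×7.4) = 1178 × e^3.108.
e^3.108 ≈ 22.376, so N ≈ 1178 × 22.376 = 26359.2.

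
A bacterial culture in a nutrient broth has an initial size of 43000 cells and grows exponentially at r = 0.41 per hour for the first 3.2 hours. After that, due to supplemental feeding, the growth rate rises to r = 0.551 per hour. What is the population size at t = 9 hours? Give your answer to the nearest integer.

Phase 1: N(3.2) = 43000·e^(0.41×3.2) = 43000·e^1.312 = 159685.
Phase 2 runs for 9 − 3.2 = 5.8 hours at r = 0.551.
N(9) = 159685·e^(0.551×5.8) = 159685·e^3.196 = 3.901046×10^6.

3901046 cells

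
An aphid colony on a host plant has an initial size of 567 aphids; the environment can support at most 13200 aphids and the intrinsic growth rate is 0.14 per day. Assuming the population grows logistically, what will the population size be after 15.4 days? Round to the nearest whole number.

A = (K − N₀)/N₀ = (13200 − 567)/567 = 22.28.
N(t) = K/(1 + A·e^(−rt)) = 13200/(1 + 22.28×e^(−0.14×15.4)).
e^(−2.156) = 0.11579; denominator = 1 + 22.28×0.11579 = 3.5798.
N = 13200/3.5798 = 3687.37.

3687 aphids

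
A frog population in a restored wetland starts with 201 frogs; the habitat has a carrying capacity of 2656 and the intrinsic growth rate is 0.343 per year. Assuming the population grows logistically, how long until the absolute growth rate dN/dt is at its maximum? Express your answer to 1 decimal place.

Logistic growth is fastest at N = K/2 = 1328.
A = (K − N₀)/N₀ = 12.214. Set K/(1 + A·e^(−rt)) = K/2 → A·e^(−rt) = 1.
e^(−0.343t) = 1/12.214 = 0.0818737, so t = ln(12.214)/0.343 = 2.5026/0.343 = 7.2961.

7.3 years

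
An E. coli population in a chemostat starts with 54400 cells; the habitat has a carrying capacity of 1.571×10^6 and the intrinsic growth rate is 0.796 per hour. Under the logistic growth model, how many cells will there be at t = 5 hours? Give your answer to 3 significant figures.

A = (K − N₀)/N₀ = (1.571×10^6 − 54400)/54400 = 27.879.
N(t) = K/(1 + A·e^(−rt)) = 1.571×10^6/(1 + 27.879×e^(−0.796×5)).
e^(−3.98) = 0.018686; denominator = 1 + 27.879×0.018686 = 1.5209.
N = 1.571×10^6/1.5209 = 1.03292×10^6.

1030000 cells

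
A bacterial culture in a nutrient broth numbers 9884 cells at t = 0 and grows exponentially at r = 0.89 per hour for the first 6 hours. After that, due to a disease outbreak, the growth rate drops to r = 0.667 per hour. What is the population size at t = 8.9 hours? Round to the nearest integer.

14260051 cells

Phase 1: N(6) = 9884·e^(0.89×6) = 9884·e^5.34 = 2.06094×10^6.
Phase 2 runs for 8.9 − 6 = 2.9 hours at r = 0.667.
N(8.9) = 2.06094×10^6·e^(0.667×2.9) = 2.06094×10^6·e^1.934 = 1.426005×10^7.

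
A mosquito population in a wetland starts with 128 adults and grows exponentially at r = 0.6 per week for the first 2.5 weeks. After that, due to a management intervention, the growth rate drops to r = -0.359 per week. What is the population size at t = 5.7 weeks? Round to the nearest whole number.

Phase 1: N(2.5) = 128·e^(0.6×2.5) = 128·e^1.5 = 573.656.
Phase 2 runs for 5.7 − 2.5 = 3.2 weeks at r = -0.359.
N(5.7) = 573.656·e^(-0.359×3.2) = 573.656·e^-1.149 = 181.859.

182 adults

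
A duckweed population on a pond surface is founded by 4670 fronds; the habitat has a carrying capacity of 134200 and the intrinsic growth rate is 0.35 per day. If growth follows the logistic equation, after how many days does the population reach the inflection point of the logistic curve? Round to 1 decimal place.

Logistic growth is fastest at N = K/2 = 67100.
A = (K − N₀)/N₀ = 27.737. Set K/(1 + A·e^(−rt)) = K/2 → A·e^(−rt) = 1.
e^(−0.35t) = 1/27.737 = 0.0360534, so t = ln(27.737)/0.35 = 3.3228/0.35 = 9.4936.

9.5 days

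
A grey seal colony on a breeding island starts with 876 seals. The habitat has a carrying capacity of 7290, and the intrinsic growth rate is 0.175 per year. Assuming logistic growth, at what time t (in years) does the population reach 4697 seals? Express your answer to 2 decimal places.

A = (K − N₀)/N₀ = (7290 − 876)/876 = 7.3219.
Solve 7290/(1 + 7.3219·e^(−0.175t)) = 4697: 1 + 7.3219·e^(−0.175t) = 1.5521, so e^(−0.175t) = 0.0753975.
−0.175·t = ln(0.0753975) = -2.585, so t = 2.585/0.175 = 14.771.

14.77 years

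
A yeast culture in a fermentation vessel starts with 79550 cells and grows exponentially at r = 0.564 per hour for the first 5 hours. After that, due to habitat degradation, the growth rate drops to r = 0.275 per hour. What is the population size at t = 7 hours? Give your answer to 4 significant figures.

2313000 cells

Phase 1: N(5) = 79550·e^(0.564×5) = 79550·e^2.82 = 1.334598×10^6.
Phase 2 runs for 7 − 5 = 2 hours at r = 0.275.
N(7) = 1.334598×10^6·e^(0.275×2) = 1.334598×10^6·e^0.55 = 2.313197×10^6.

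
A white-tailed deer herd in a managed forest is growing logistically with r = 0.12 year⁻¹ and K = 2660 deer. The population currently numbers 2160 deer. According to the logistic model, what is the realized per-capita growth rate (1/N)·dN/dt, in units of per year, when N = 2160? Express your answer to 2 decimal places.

0.02 per year

(1/N)·dN/dt = r(1 − N/K) = 0.12 × (1 − 2160/2660).
= 0.12 × 0.18797 = 0.022556.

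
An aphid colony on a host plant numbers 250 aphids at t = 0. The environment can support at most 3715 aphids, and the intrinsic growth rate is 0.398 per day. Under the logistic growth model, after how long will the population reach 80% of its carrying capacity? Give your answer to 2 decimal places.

10.09 days

A = (K − N₀)/N₀ = (3715 − 250)/250 = 13.86.
Solve 3715/(1 + 13.86·e^(−0.398t)) = 2972: 1 + 13.86·e^(−0.398t) = 1.25, so e^(−0.398t) = 0.0180375.
−0.398·t = ln(0.0180375) = -4.0153, so t = 4.0153/0.398 = 10.089.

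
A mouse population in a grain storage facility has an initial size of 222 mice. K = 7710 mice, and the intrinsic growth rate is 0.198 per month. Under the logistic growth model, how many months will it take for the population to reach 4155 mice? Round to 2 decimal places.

A = (K − N₀)/N₀ = (7710 − 222)/222 = 33.73.
Solve 7710/(1 + 33.73·e^(−0.198t)) = 4155: 1 + 33.73·e^(−0.198t) = 1.8556, so e^(−0.198t) = 0.0253662.
−0.198·t = ln(0.0253662) = -3.6743, so t = 3.6743/0.198 = 18.557.

18.56 months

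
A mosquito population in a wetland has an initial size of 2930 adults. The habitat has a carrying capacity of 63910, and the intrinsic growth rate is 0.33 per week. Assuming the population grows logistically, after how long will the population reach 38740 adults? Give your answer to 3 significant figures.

10.5 weeks

A = (K − N₀)/N₀ = (63910 − 2930)/2930 = 20.812.
Solve 63910/(1 + 20.812·e^(−0.33t)) = 38740: 1 + 20.812·e^(−0.33t) = 1.6497, so e^(−0.33t) = 0.0312179.
−0.33·t = ln(0.0312179) = -3.4668, so t = 3.4668/0.33 = 10.505.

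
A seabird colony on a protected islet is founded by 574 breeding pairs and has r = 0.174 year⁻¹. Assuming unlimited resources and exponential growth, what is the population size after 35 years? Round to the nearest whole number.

N(t) = N₀·e^(rt) = 574 × e^(0.174×35) = 574 × e^6.09.
e^6.09 ≈ 441.42, so N ≈ 574 × 441.42 = 253376.

253376 breeding pairs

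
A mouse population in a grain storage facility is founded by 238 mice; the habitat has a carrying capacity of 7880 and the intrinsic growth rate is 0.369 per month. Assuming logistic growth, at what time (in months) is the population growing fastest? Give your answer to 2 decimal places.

Logistic growth is fastest at N = K/2 = 3940.
A = (K − N₀)/N₀ = 32.109. Set K/(1 + A·e^(−rt)) = K/2 → A·e^(−rt) = 1.
e^(−0.369t) = 1/32.109 = 0.0311437, so t = ln(32.109)/0.369 = 3.4691/0.369 = 9.4015.

9.40 months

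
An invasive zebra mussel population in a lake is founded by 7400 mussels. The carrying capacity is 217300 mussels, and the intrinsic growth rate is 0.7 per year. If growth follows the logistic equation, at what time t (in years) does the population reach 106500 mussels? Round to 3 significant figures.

4.72 years

A = (K − N₀)/N₀ = (217300 − 7400)/7400 = 28.365.
Solve 217300/(1 + 28.365·e^(−0.7t)) = 106500: 1 + 28.365·e^(−0.7t) = 2.0404, so e^(−0.7t) = 0.0366783.
−0.7·t = ln(0.0366783) = -3.3056, so t = 3.3056/0.7 = 4.7222.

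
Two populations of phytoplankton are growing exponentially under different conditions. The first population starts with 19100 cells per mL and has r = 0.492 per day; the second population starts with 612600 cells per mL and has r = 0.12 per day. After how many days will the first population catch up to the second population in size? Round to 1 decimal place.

Set 19100·e^(0.492t) = 612600·e^(0.12t).
e^((0.492 − 0.12)t) = 612600/19100 → e^(0.372·t) = 32.073.
0.372·t = ln(32.073) = 3.468, so t = 3.468/0.372 = 9.3226.

9.3 days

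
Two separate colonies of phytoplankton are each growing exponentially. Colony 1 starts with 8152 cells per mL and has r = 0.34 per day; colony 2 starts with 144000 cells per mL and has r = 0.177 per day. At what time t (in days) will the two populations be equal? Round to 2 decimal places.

Set 8152·e^(0.34t) = 144000·e^(0.177t).
e^((0.34 − 0.177)t) = 144000/8152 → e^(0.163·t) = 17.664.
0.163·t = ln(17.664) = 2.8716, so t = 2.8716/0.163 = 17.617.

17.62 days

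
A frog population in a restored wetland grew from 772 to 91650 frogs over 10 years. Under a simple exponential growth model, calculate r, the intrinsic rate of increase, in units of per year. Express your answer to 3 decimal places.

0.478 per year

From N(t) = N₀·e^(rt): e^(r·10) = 91650/772 = 118.72.
r·10 = ln(118.72) = 4.7767, so r = 4.7767/10 = 0.47767.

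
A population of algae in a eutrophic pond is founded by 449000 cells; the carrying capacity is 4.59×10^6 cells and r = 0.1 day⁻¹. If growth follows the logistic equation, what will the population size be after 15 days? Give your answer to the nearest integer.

A = (K − N₀)/N₀ = (4.59×10^6 − 449000)/449000 = 9.2227.
N(t) = K/(1 + A·e^(−rt)) = 4.59×10^6/(1 + 9.2227×e^(−0.1×15)).
e^(−1.5) = 0.22313; denominator = 1 + 9.2227×0.22313 = 3.0579.
N = 4.59×10^6/3.0579 = 1.501047×10^6.

1501047 cells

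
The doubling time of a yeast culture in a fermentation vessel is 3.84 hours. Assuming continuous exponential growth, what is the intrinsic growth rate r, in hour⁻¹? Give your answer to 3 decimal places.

0.181 per hour

r = ln(2)/t_d = 0.6931/3.84 = 0.18051.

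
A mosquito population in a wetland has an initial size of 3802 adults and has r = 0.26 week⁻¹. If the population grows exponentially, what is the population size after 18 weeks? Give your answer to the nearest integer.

409742 adults

N(t) = N₀·e^(rt) = 3802 × e^(0.26×18) = 3802 × e^4.68.
e^4.68 ≈ 107.77, so N ≈ 3802 × 107.77 = 409742.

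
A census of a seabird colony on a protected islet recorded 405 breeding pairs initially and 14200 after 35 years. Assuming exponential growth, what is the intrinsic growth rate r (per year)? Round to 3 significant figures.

From N(t) = N₀·e^(rt): e^(r·35) = 14200/405 = 35.062.
r·35 = ln(35.062) = 3.5571, so r = 3.5571/35 = 0.10163.

0.102 per year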